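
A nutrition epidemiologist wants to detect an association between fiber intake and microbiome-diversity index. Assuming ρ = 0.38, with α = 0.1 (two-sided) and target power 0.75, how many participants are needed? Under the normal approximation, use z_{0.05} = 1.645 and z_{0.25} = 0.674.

n = 37

Fisher's z: C = ½·ln((1+r)/(1−r)) = ½·ln(2.2258) = 0.4001.
n = ((z_{α/2} + z_β)/C)² + 3.
(1.645 + 0.674) / 0.4001 = 2.319 / 0.4001 = 5.796.
n = 5.796² + 3 = 33.59 + 3 = 36.6.
Round up.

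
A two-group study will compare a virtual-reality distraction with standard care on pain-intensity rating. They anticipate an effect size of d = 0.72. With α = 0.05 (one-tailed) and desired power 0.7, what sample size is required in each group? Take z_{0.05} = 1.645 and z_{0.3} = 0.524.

For two independent groups with equal n: n = 2·((z_{α} + z_β) / d)².
z_{α} + z_β = 1.645 + 0.524 = 2.169.
n = 2 × (2.169 / 0.72)² = 2 × 3.013² = 2 × 9.08 = 18.2.
Round up to the next whole participant.

n = 19 per group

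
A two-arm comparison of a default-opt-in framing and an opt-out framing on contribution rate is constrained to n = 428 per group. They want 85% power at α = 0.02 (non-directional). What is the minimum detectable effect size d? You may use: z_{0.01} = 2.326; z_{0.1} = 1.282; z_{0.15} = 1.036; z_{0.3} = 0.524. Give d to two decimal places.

For two independent groups of n = 428 each: d_min = (z_{α/2} + z_β)·√(2/n).
z-sum = 2.326 + 1.036 = 3.362.
d_min = 3.362 × √(2/428) = 3.362 × 0.0684 = 0.230.

d_min ≈ 0.23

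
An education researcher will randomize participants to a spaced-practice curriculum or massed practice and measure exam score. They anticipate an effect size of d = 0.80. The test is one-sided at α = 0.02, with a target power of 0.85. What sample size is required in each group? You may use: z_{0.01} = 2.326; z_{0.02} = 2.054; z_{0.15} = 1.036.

n = 30 per group

For two independent groups with equal n: n = 2·((z_{α} + z_β) / d)².
z_{α} + z_β = 2.054 + 1.036 = 3.090.
n = 2 × (3.090 / 0.80)² = 2 × 3.862² = 2 × 14.92 = 29.8.
Round up to the next whole participant.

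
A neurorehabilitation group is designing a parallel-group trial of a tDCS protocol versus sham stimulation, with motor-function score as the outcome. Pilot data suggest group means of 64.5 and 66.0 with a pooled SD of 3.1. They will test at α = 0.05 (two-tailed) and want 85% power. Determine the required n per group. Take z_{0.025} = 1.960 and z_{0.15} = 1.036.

Cohen's d = |M₁ − M₂| / SD_pooled = |64.5 − 66.0| / 3.1 = 1.5 / 3.1 = 0.484.
For two independent groups with equal n: n = 2·((z_{α/2} + z_β) / d)².
z_{α/2} + z_β = 1.960 + 1.036 = 2.996.
n = 2 × (2.996 / 0.484)² = 2 × 6.190² = 2 × 38.32 = 76.6.
Round up to the next whole participant.

n = 77 per group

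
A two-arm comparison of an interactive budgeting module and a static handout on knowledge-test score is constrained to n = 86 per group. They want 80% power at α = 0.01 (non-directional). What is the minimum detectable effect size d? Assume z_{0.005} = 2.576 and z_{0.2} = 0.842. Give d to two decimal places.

d_min ≈ 0.52

For two independent groups of n = 86 each: d_min = (z_{α/2} + z_β)·√(2/n).
z-sum = 2.576 + 0.842 = 3.418.
d_min = 3.418 × √(2/86) = 3.418 × 0.1525 = 0.521.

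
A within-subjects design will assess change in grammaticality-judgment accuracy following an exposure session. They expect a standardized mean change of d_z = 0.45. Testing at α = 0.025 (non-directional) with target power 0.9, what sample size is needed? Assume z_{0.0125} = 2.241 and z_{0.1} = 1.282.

n = 62 pairs

For a paired (one-sample on differences) test: n = ((z_{α/2} + z_β) / d)².
z_{α/2} + z_β = 2.241 + 1.282 = 3.523.
n = (3.523 / 0.45)² = 7.829² = 61.29.
Round up.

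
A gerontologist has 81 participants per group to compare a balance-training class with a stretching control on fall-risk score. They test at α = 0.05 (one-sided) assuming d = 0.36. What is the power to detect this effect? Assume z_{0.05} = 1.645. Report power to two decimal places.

For two equal groups, power = Φ(d·√(n/2) − z_{α}).
d·√(n/2) = 0.36 × √(81/2) = 0.36 × 6.364 = 2.291.
z_β = 2.291 − 1.645 = 0.646.
Power = Φ(0.646) = 0.741.

power ≈ 0.74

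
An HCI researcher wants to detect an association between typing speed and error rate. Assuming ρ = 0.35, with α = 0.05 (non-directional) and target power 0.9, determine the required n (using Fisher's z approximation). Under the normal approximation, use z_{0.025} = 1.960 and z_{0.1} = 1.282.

n = 82

Fisher's z: C = ½·ln((1+r)/(1−r)) = ½·ln(2.0769) = 0.3654.
n = ((z_{α/2} + z_β)/C)² + 3.
(1.960 + 1.282) / 0.3654 = 3.242 / 0.3654 = 8.872.
n = 8.872² + 3 = 78.72 + 3 = 81.7.
Round up.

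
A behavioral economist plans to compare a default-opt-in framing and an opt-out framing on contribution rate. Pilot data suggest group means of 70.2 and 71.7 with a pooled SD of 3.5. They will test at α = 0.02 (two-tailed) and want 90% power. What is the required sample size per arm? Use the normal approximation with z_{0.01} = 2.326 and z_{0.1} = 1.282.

n = 142 per group

Cohen's d = |M₁ − M₂| / SD_pooled = |70.2 − 71.7| / 3.5 = 1.5 / 3.5 = 0.429.
For two independent groups with equal n: n = 2·((z_{α/2} + z_β) / d)².
z_{α/2} + z_β = 2.326 + 1.282 = 3.608.
n = 2 × (3.608 / 0.429)² = 2 × 8.410² = 2 × 70.73 = 141.5.
Round up to the next whole participant.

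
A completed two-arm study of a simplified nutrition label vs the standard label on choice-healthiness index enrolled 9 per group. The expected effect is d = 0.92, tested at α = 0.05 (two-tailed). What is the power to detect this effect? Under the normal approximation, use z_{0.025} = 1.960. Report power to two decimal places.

power ≈ 0.50

For two equal groups, power = Φ(d·√(n/2) − z_{α/2}).
d·√(n/2) = 0.92 × √(9/2) = 0.92 × 2.121 = 1.952.
z_β = 1.952 − 1.960 = -0.008.
Power = Φ(-0.008) = 0.497.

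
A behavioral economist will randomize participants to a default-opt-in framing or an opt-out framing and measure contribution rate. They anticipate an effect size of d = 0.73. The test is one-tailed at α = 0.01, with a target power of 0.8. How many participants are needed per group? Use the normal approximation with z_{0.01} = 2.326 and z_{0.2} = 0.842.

For two independent groups with equal n: n = 2·((z_{α} + z_β) / d)².
z_{α} + z_β = 2.326 + 0.842 = 3.168.
n = 2 × (3.168 / 0.73)² = 2 × 4.340² = 2 × 18.83 = 37.7.
Round up to the next whole participant.

n = 38 per group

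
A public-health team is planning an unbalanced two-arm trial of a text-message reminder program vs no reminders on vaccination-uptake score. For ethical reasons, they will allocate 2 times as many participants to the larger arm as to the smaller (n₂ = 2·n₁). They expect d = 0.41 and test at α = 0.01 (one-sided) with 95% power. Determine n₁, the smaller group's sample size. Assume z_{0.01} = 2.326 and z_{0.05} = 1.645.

n₁ = 141

With allocation ratio k = n₂/n₁ = 2, Var(x̄₁−x̄₂) = σ²(1/n₁ + 1/(k·n₁)) = σ²·(k+1)/(k·n₁).
So n₁ = (1 + 1/k)·((z_{α} + z_β)/d)² = 1.500 × (3.971/0.41)².
n₁ = 1.500 × 93.81 = 140.7.
Round up: n₁ = 141, giving n₂ = 2 × 141 = 282.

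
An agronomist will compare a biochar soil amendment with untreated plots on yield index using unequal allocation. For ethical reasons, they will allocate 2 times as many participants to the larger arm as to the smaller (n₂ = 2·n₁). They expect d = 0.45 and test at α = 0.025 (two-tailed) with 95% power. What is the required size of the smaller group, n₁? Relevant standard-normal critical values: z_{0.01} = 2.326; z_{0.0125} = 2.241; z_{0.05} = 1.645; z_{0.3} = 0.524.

With allocation ratio k = n₂/n₁ = 2, Var(x̄₁−x̄₂) = σ²(1/n₁ + 1/(k·n₁)) = σ²·(k+1)/(k·n₁).
So n₁ = (1 + 1/k)·((z_{α/2} + z_β)/d)² = 1.500 × (3.886/0.45)².
n₁ = 1.500 × 74.57 = 111.9.
Round up: n₁ = 112, giving n₂ = 2 × 112 = 224.

n₁ = 112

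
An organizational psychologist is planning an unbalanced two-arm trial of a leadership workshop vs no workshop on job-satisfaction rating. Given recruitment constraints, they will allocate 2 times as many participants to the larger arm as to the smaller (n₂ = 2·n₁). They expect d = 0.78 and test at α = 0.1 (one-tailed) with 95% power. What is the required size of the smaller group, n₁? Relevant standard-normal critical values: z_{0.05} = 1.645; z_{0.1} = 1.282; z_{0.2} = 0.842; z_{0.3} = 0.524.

With allocation ratio k = n₂/n₁ = 2, Var(x̄₁−x̄₂) = σ²(1/n₁ + 1/(k·n₁)) = σ²·(k+1)/(k·n₁).
So n₁ = (1 + 1/k)·((z_{α} + z_β)/d)² = 1.500 × (2.927/0.78)².
n₁ = 1.500 × 14.08 = 21.1.
Round up: n₁ = 22, giving n₂ = 2 × 22 = 44.

n₁ = 22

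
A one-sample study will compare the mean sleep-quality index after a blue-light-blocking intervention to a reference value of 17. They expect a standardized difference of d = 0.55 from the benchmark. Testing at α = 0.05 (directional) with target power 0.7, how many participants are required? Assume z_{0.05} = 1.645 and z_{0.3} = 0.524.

n = 16

For a one-sample test: n = ((z_{α} + z_β) / d)².
z_{α} + z_β = 1.645 + 0.524 = 2.169.
n = (2.169 / 0.55)² = 3.944² = 15.55.
Round up.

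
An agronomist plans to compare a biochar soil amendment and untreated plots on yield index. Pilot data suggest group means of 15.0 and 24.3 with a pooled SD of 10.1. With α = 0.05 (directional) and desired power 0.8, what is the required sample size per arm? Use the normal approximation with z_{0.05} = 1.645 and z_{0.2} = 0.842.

Cohen's d = |M₁ − M₂| / SD_pooled = |15.0 − 24.3| / 10.1 = 9.3 / 10.1 = 0.921.
For two independent groups with equal n: n = 2·((z_{α} + z_β) / d)².
z_{α} + z_β = 1.645 + 0.842 = 2.487.
n = 2 × (2.487 / 0.921)² = 2 × 2.700² = 2 × 7.29 = 14.6.
Round up to the next whole participant.

n = 15 per group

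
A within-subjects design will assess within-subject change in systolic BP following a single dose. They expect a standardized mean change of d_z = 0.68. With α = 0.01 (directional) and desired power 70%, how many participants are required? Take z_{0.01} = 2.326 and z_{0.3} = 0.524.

For a paired (one-sample on differences) test: n = ((z_{α} + z_β) / d)².
z_{α} + z_β = 2.326 + 0.524 = 2.850.
n = (2.850 / 0.68)² = 4.191² = 17.57.
Round up.

n = 18 pairs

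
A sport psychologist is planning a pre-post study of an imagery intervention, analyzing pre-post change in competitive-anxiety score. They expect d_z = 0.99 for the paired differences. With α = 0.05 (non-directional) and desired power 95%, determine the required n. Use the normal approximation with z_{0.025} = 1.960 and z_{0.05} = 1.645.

For a paired (one-sample on differences) test: n = ((z_{α/2} + z_β) / d)².
z_{α/2} + z_β = 1.960 + 1.645 = 3.605.
n = (3.605 / 0.99)² = 3.641² = 13.26.
Round up.

n = 14 pairs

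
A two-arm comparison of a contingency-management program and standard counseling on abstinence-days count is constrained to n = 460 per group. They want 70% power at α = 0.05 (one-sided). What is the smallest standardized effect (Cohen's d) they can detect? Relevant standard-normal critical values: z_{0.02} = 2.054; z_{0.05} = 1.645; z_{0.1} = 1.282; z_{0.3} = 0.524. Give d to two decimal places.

For two independent groups of n = 460 each: d_min = (z_{α} + z_β)·√(2/n).
z-sum = 1.645 + 0.524 = 2.169.
d_min = 2.169 × √(2/460) = 2.169 × 0.0659 = 0.143.

d_min ≈ 0.14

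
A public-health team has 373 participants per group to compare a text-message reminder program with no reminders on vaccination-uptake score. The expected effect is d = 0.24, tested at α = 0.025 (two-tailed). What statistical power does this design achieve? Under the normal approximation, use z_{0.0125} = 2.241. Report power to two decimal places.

power ≈ 0.85

For two equal groups, power = Φ(d·√(n/2) − z_{α/2}).
d·√(n/2) = 0.24 × √(373/2) = 0.24 × 13.657 = 3.278.
z_β = 3.278 − 2.241 = 1.037.
Power = Φ(1.037) = 0.850.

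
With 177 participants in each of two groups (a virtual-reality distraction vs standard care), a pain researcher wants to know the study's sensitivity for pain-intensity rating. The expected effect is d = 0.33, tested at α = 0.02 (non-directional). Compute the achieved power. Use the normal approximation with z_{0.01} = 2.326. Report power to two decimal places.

For two equal groups, power = Φ(d·√(n/2) − z_{α/2}).
d·√(n/2) = 0.33 × √(177/2) = 0.33 × 9.407 = 3.104.
z_β = 3.104 − 2.326 = 0.778.
Power = Φ(0.778) = 0.782.

power ≈ 0.78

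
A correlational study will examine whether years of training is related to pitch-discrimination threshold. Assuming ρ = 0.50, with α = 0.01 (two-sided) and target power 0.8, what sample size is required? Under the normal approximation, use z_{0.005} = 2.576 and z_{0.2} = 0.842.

Fisher's z: C = ½·ln((1+r)/(1−r)) = ½·ln(3.0000) = 0.5493.
n = ((z_{α/2} + z_β)/C)² + 3.
(2.576 + 0.842) / 0.5493 = 3.418 / 0.5493 = 6.222.
n = 6.222² + 3 = 38.72 + 3 = 41.7.
Round up.

n = 42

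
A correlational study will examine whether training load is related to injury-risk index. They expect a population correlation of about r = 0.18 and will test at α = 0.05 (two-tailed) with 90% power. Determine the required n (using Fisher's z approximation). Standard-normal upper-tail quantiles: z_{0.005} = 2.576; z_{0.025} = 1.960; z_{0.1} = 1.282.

Fisher's z: C = ½·ln((1+r)/(1−r)) = ½·ln(1.4390) = 0.1820.
n = ((z_{α/2} + z_β)/C)² + 3.
(1.960 + 1.282) / 0.1820 = 3.242 / 0.1820 = 17.813.
n = 17.813² + 3 = 317.31 + 3 = 320.3.
Round up.

n = 321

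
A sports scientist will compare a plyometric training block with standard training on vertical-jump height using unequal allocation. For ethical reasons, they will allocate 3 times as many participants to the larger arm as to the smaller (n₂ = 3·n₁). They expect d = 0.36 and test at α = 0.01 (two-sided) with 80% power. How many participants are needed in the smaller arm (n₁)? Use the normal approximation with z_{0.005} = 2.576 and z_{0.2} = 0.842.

With allocation ratio k = n₂/n₁ = 3, Var(x̄₁−x̄₂) = σ²(1/n₁ + 1/(k·n₁)) = σ²·(k+1)/(k·n₁).
So n₁ = (1 + 1/k)·((z_{α/2} + z_β)/d)² = 1.333 × (3.418/0.36)².
n₁ = 1.333 × 90.14 = 120.2.
Round up: n₁ = 121, giving n₂ = 3 × 121 = 363.

n₁ = 121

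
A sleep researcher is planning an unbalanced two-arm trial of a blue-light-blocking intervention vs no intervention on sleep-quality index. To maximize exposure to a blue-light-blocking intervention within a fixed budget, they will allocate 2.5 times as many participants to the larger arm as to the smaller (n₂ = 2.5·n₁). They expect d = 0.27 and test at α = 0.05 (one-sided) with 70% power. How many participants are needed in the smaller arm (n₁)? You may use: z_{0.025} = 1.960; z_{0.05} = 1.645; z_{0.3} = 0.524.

n₁ = 91

With allocation ratio k = n₂/n₁ = 2.5, Var(x̄₁−x̄₂) = σ²(1/n₁ + 1/(k·n₁)) = σ²·(k+1)/(k·n₁).
So n₁ = (1 + 1/k)·((z_{α} + z_β)/d)² = 1.400 × (2.169/0.27)².
n₁ = 1.400 × 64.53 = 90.3.
Round up: n₁ = 91, giving n₂ = ⌈2.5 × 91⌉ = ⌈227.5⌉ = 228.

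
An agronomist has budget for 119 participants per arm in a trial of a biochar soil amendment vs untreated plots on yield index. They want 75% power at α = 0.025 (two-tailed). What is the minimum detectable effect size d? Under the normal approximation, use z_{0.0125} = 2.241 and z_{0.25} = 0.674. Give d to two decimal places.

For two independent groups of n = 119 each: d_min = (z_{α/2} + z_β)·√(2/n).
z-sum = 2.241 + 0.674 = 2.915.
d_min = 2.915 × √(2/119) = 2.915 × 0.1296 = 0.378.

d_min ≈ 0.38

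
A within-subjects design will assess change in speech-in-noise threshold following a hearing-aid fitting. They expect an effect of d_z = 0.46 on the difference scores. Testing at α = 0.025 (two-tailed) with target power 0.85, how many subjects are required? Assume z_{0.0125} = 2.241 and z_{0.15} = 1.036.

For a paired (one-sample on differences) test: n = ((z_{α/2} + z_β) / d)².
z_{α/2} + z_β = 2.241 + 1.036 = 3.277.
n = (3.277 / 0.46)² = 7.124² = 50.75.
Round up.

n = 51 pairs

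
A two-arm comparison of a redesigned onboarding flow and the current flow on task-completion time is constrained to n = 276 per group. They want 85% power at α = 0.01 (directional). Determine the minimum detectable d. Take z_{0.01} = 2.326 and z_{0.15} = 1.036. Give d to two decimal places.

d_min ≈ 0.29

For two independent groups of n = 276 each: d_min = (z_{α} + z_β)·√(2/n).
z-sum = 2.326 + 1.036 = 3.362.
d_min = 3.362 × √(2/276) = 3.362 × 0.0851 = 0.286.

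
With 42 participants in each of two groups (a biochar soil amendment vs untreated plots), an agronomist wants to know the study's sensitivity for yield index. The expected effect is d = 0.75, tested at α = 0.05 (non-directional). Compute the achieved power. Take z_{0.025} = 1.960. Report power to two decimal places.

power ≈ 0.93

For two equal groups, power = Φ(d·√(n/2) − z_{α/2}).
d·√(n/2) = 0.75 × √(42/2) = 0.75 × 4.583 = 3.437.
z_β = 3.437 − 1.960 = 1.477.
Power = Φ(1.477) = 0.930.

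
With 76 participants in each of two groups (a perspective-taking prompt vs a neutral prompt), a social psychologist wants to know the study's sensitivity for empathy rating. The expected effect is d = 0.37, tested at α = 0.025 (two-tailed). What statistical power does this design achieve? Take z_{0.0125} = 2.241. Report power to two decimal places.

power ≈ 0.52

For two equal groups, power = Φ(d·√(n/2) − z_{α/2}).
d·√(n/2) = 0.37 × √(76/2) = 0.37 × 6.164 = 2.281.
z_β = 2.281 − 2.241 = 0.040.
Power = Φ(0.040) = 0.516.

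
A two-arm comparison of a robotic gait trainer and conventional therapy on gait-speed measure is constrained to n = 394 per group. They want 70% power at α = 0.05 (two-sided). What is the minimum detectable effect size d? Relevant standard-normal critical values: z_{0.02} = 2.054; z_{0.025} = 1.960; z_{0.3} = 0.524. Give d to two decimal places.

d_min ≈ 0.18

For two independent groups of n = 394 each: d_min = (z_{α/2} + z_β)·√(2/n).
z-sum = 1.960 + 0.524 = 2.484.
d_min = 2.484 × √(2/394) = 2.484 × 0.0712 = 0.177.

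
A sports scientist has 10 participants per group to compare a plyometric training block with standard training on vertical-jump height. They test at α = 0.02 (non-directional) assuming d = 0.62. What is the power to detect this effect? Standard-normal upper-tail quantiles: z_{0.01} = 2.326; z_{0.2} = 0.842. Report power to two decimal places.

For two equal groups, power = Φ(d·√(n/2) − z_{α/2}).
d·√(n/2) = 0.62 × √(10/2) = 0.62 × 2.236 = 1.386.
z_β = 1.386 − 2.326 = -0.940.
Power = Φ(-0.940) = 0.174.

power ≈ 0.17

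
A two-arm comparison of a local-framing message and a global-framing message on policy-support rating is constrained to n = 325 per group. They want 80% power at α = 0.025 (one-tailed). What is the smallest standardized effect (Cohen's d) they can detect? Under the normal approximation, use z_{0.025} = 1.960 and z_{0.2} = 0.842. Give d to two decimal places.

For two independent groups of n = 325 each: d_min = (z_{α} + z_β)·√(2/n).
z-sum = 1.960 + 0.842 = 2.802.
d_min = 2.802 × √(2/325) = 2.802 × 0.0784 = 0.220.

d_min ≈ 0.22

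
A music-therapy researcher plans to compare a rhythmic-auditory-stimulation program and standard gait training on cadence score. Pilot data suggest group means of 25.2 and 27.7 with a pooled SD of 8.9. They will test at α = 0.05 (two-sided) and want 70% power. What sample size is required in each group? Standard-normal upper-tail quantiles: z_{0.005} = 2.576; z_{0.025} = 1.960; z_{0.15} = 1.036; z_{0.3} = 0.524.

n = 157 per group

Cohen's d = |M₁ − M₂| / SD_pooled = |25.2 − 27.7| / 8.9 = 2.5 / 8.9 = 0.281.
For two independent groups with equal n: n = 2·((z_{α/2} + z_β) / d)².
z_{α/2} + z_β = 1.960 + 0.524 = 2.484.
n = 2 × (2.484 / 0.281)² = 2 × 8.840² = 2 × 78.14 = 156.3.
Round up to the next whole participant.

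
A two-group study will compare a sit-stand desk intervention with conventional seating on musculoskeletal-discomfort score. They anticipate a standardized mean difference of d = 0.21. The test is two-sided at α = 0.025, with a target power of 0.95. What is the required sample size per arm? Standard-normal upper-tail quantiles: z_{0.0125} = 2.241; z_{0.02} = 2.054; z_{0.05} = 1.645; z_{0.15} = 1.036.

For two independent groups with equal n: n = 2·((z_{α/2} + z_β) / d)².
z_{α/2} + z_β = 2.241 + 1.645 = 3.886.
n = 2 × (3.886 / 0.21)² = 2 × 18.505² = 2 × 342.43 = 684.9.
Round up to the next whole participant.

n = 685 per group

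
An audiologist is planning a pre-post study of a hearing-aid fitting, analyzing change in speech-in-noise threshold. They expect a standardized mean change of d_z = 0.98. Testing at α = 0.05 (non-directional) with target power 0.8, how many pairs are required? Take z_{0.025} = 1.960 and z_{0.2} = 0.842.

n = 9 pairs

For a paired (one-sample on differences) test: n = ((z_{α/2} + z_β) / d)².
z_{α/2} + z_β = 1.960 + 0.842 = 2.802.
n = (2.802 / 0.98)² = 2.859² = 8.17.
Round up.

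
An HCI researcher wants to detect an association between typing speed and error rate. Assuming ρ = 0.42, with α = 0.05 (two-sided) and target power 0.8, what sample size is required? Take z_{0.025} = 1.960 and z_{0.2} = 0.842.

n = 43

Fisher's z: C = ½·ln((1+r)/(1−r)) = ½·ln(2.4483) = 0.4477.
n = ((z_{α/2} + z_β)/C)² + 3.
(1.960 + 0.842) / 0.4477 = 2.802 / 0.4477 = 6.259.
n = 6.259² + 3 = 39.17 + 3 = 42.2.
Round up.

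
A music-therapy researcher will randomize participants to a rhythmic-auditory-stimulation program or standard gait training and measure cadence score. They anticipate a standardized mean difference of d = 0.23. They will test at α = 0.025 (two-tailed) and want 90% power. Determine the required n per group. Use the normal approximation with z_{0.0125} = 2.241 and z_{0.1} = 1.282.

For two independent groups with equal n: n = 2·((z_{α/2} + z_β) / d)².
z_{α/2} + z_β = 2.241 + 1.282 = 3.523.
n = 2 × (3.523 / 0.23)² = 2 × 15.317² = 2 × 234.62 = 469.2.
Round up to the next whole participant.

n = 470 per group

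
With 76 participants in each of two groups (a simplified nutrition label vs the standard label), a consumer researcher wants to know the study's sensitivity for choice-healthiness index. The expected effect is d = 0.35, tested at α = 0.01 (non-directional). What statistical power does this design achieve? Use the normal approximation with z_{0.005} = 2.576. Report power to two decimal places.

power ≈ 0.34

For two equal groups, power = Φ(d·√(n/2) − z_{α/2}).
d·√(n/2) = 0.35 × √(76/2) = 0.35 × 6.164 = 2.158.
z_β = 2.158 − 2.576 = -0.418.
Power = Φ(-0.418) = 0.338.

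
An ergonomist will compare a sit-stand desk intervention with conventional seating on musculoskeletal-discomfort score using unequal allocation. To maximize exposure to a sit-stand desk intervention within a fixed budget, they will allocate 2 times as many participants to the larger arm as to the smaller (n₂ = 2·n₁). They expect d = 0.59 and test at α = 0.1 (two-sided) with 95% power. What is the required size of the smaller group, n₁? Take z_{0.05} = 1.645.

With allocation ratio k = n₂/n₁ = 2, Var(x̄₁−x̄₂) = σ²(1/n₁ + 1/(k·n₁)) = σ²·(k+1)/(k·n₁).
So n₁ = (1 + 1/k)·((z_{α/2} + z_β)/d)² = 1.500 × (3.290/0.59)².
n₁ = 1.500 × 31.09 = 46.6.
Round up: n₁ = 47, giving n₂ = 2 × 47 = 94.

n₁ = 47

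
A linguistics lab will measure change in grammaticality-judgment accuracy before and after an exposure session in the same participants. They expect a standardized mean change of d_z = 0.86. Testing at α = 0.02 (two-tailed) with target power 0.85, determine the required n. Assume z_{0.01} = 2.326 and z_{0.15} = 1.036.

n = 16 pairs

For a paired (one-sample on differences) test: n = ((z_{α/2} + z_β) / d)².
z_{α/2} + z_β = 2.326 + 1.036 = 3.362.
n = (3.362 / 0.86)² = 3.909² = 15.28.
Round up.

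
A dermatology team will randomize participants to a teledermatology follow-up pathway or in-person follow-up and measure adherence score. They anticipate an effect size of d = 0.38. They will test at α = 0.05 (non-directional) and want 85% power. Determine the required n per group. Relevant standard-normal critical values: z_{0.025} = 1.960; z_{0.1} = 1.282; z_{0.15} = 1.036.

For two independent groups with equal n: n = 2·((z_{α/2} + z_β) / d)².
z_{α/2} + z_β = 1.960 + 1.036 = 2.996.
n = 2 × (2.996 / 0.38)² = 2 × 7.884² = 2 × 62.16 = 124.3.
Round up to the next whole participant.

n = 125 per group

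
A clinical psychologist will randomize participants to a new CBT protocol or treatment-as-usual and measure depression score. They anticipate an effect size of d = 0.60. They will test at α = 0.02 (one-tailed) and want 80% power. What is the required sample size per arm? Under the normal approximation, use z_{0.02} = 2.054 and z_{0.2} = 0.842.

For two independent groups with equal n: n = 2·((z_{α} + z_β) / d)².
z_{α} + z_β = 2.054 + 0.842 = 2.896.
n = 2 × (2.896 / 0.60)² = 2 × 4.827² = 2 × 23.30 = 46.6.
Round up to the next whole participant.

n = 47 per group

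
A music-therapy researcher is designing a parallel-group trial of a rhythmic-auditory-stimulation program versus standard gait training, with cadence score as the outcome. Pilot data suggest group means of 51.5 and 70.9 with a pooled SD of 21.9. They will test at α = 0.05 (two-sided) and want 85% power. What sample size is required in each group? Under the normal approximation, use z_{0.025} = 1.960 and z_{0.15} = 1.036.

n = 23 per group

Cohen's d = |M₁ − M₂| / SD_pooled = |51.5 − 70.9| / 21.9 = 19.4 / 21.9 = 0.886.
For two independent groups with equal n: n = 2·((z_{α/2} + z_β) / d)².
z_{α/2} + z_β = 1.960 + 1.036 = 2.996.
n = 2 × (2.996 / 0.886)² = 2 × 3.381² = 2 × 11.43 = 22.9.
Round up to the next whole participant.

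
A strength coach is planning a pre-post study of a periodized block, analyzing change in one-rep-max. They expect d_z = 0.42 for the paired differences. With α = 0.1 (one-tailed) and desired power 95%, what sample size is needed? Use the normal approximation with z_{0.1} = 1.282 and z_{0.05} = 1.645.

For a paired (one-sample on differences) test: n = ((z_{α} + z_β) / d)².
z_{α} + z_β = 1.282 + 1.645 = 2.927.
n = (2.927 / 0.42)² = 6.969² = 48.57.
Round up.

n = 49 pairs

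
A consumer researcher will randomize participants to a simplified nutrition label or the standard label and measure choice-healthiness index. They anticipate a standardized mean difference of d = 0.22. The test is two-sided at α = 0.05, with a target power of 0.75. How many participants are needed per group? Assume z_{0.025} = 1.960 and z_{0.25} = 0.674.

n = 287 per group

For two independent groups with equal n: n = 2·((z_{α/2} + z_β) / d)².
z_{α/2} + z_β = 1.960 + 0.674 = 2.634.
n = 2 × (2.634 / 0.22)² = 2 × 11.973² = 2 × 143.35 = 286.7.
Round up to the next whole participant.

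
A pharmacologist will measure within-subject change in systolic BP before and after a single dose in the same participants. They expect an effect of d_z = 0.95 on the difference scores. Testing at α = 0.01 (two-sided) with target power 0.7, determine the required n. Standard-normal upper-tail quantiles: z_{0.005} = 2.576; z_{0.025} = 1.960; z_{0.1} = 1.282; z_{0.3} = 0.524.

For a paired (one-sample on differences) test: n = ((z_{α/2} + z_β) / d)².
z_{α/2} + z_β = 2.576 + 0.524 = 3.100.
n = (3.100 / 0.95)² = 3.263² = 10.65.
Round up.

n = 11 pairs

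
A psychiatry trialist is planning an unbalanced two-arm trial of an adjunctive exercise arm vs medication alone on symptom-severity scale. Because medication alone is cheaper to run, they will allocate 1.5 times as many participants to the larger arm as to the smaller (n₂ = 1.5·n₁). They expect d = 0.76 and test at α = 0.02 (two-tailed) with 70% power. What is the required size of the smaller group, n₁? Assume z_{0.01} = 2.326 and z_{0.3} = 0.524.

With allocation ratio k = n₂/n₁ = 1.5, Var(x̄₁−x̄₂) = σ²(1/n₁ + 1/(k·n₁)) = σ²·(k+1)/(k·n₁).
So n₁ = (1 + 1/k)·((z_{α/2} + z_β)/d)² = 1.667 × (2.850/0.76)².
n₁ = 1.667 × 14.06 = 23.4.
Round up: n₁ = 24, giving n₂ = 1.5 × 24 = 36.

n₁ = 24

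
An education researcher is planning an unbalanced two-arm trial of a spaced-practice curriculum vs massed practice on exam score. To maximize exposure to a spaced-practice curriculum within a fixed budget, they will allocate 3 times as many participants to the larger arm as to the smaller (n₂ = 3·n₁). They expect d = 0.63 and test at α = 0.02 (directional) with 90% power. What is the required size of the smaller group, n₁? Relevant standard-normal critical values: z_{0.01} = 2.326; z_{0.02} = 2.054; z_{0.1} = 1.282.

n₁ = 38

With allocation ratio k = n₂/n₁ = 3, Var(x̄₁−x̄₂) = σ²(1/n₁ + 1/(k·n₁)) = σ²·(k+1)/(k·n₁).
So n₁ = (1 + 1/k)·((z_{α} + z_β)/d)² = 1.333 × (3.336/0.63)².
n₁ = 1.333 × 28.04 = 37.4.
Round up: n₁ = 38, giving n₂ = 3 × 38 = 114.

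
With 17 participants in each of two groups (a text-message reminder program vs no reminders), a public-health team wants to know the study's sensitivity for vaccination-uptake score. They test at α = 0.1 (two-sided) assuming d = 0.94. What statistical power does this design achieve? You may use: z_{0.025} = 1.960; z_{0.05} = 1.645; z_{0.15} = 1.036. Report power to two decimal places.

For two equal groups, power = Φ(d·√(n/2) − z_{α/2}).
d·√(n/2) = 0.94 × √(17/2) = 0.94 × 2.915 = 2.741.
z_β = 2.741 − 1.645 = 1.096.
Power = Φ(1.096) = 0.863.

power ≈ 0.86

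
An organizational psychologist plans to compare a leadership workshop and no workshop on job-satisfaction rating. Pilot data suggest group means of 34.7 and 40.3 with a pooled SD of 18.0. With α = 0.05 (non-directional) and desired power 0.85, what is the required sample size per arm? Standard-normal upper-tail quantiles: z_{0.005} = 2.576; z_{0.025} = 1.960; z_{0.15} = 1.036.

n = 186 per group

Cohen's d = |M₁ − M₂| / SD_pooled = |34.7 − 40.3| / 18.0 = 5.6 / 18.0 = 0.311.
For two independent groups with equal n: n = 2·((z_{α/2} + z_β) / d)².
z_{α/2} + z_β = 1.960 + 1.036 = 2.996.
n = 2 × (2.996 / 0.311)² = 2 × 9.633² = 2 × 92.80 = 185.6.
Round up to the next whole participant.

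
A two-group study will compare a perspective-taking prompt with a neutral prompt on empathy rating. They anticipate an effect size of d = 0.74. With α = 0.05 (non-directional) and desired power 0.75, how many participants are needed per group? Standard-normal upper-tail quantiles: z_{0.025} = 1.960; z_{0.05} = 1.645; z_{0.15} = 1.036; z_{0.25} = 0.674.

n = 26 per group

For two independent groups with equal n: n = 2·((z_{α/2} + z_β) / d)².
z_{α/2} + z_β = 1.960 + 0.674 = 2.634.
n = 2 × (2.634 / 0.74)² = 2 × 3.559² = 2 × 12.67 = 25.3.
Round up to the next whole participant.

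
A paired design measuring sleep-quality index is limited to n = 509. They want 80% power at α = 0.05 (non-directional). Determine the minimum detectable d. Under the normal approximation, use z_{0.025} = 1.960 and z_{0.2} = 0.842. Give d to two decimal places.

d_min ≈ 0.12

For a single sample (or paired design) of n = 509: d_min = (z_{α/2} + z_β)/√n.
z-sum = 1.960 + 0.842 = 2.802.
d_min = 2.802 / √509 = 2.802 / 22.561 = 0.124.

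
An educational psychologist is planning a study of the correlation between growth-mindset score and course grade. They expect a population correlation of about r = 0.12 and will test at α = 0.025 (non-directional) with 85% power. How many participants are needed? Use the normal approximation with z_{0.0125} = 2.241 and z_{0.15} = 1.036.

Fisher's z: C = ½·ln((1+r)/(1−r)) = ½·ln(1.2727) = 0.1206.
n = ((z_{α/2} + z_β)/C)² + 3.
(2.241 + 1.036) / 0.1206 = 3.277 / 0.1206 = 27.172.
n = 27.172² + 3 = 738.34 + 3 = 741.3.
Round up.

n = 742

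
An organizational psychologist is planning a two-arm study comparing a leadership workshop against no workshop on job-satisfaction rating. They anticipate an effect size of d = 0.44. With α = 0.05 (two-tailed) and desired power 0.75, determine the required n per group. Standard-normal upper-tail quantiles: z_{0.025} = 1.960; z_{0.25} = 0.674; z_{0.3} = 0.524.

n = 72 per group

For two independent groups with equal n: n = 2·((z_{α/2} + z_β) / d)².
z_{α/2} + z_β = 1.960 + 0.674 = 2.634.
n = 2 × (2.634 / 0.44)² = 2 × 5.986² = 2 × 35.84 = 71.7.
Round up to the next whole participant.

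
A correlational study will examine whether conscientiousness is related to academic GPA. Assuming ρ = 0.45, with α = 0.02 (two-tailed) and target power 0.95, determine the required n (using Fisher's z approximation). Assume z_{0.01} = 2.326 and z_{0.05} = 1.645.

Fisher's z: C = ½·ln((1+r)/(1−r)) = ½·ln(2.6364) = 0.4847.
n = ((z_{α/2} + z_β)/C)² + 3.
(2.326 + 1.645) / 0.4847 = 3.971 / 0.4847 = 8.193.
n = 8.193² + 3 = 67.12 + 3 = 70.1.
Round up.

n = 71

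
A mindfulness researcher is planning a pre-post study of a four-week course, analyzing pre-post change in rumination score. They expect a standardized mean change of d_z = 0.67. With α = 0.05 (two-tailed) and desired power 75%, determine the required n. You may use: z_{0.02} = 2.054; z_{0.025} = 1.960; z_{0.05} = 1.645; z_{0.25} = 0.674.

n = 16 pairs

For a paired (one-sample on differences) test: n = ((z_{α/2} + z_β) / d)².
z_{α/2} + z_β = 1.960 + 0.674 = 2.634.
n = (2.634 / 0.67)² = 3.931² = 15.46.
Round up.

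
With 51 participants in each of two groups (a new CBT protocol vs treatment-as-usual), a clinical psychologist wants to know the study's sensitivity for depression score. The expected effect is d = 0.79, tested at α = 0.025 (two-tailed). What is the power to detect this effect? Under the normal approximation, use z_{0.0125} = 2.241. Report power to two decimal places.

power ≈ 0.96

For two equal groups, power = Φ(d·√(n/2) − z_{α/2}).
d·√(n/2) = 0.79 × √(51/2) = 0.79 × 5.050 = 3.989.
z_β = 3.989 − 2.241 = 1.748.
Power = Φ(1.748) = 0.960.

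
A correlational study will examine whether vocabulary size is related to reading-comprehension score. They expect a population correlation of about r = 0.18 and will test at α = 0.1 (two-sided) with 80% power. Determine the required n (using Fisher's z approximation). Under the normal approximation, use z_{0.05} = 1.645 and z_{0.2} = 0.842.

Fisher's z: C = ½·ln((1+r)/(1−r)) = ½·ln(1.4390) = 0.1820.
n = ((z_{α/2} + z_β)/C)² + 3.
(1.645 + 0.842) / 0.1820 = 2.487 / 0.1820 = 13.665.
n = 13.665² + 3 = 186.73 + 3 = 189.7.
Round up.

n = 190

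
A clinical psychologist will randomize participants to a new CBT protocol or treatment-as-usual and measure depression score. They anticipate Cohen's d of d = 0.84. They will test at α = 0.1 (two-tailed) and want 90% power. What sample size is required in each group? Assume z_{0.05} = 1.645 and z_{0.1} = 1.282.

n = 25 per group

For two independent groups with equal n: n = 2·((z_{α/2} + z_β) / d)².
z_{α/2} + z_β = 1.645 + 1.282 = 2.927.
n = 2 × (2.927 / 0.84)² = 2 × 3.485² = 2 × 12.14 = 24.3.
Round up to the next whole participant.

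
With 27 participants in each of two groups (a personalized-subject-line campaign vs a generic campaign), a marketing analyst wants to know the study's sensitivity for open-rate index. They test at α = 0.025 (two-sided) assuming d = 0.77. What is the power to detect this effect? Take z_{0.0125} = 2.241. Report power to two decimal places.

power ≈ 0.72

For two equal groups, power = Φ(d·√(n/2) − z_{α/2}).
d·√(n/2) = 0.77 × √(27/2) = 0.77 × 3.674 = 2.829.
z_β = 2.829 − 2.241 = 0.588.
Power = Φ(0.588) = 0.722.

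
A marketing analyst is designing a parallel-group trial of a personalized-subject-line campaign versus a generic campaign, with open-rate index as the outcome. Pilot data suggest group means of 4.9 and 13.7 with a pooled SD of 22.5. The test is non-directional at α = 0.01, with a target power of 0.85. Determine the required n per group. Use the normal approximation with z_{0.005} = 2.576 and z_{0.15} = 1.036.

n = 171 per group

Cohen's d = |M₁ − M₂| / SD_pooled = |4.9 − 13.7| / 22.5 = 8.8 / 22.5 = 0.391.
For two independent groups with equal n: n = 2·((z_{α/2} + z_β) / d)².
z_{α/2} + z_β = 2.576 + 1.036 = 3.612.
n = 2 × (3.612 / 0.391)² = 2 × 9.238² = 2 × 85.34 = 170.7.
Round up to the next whole participant.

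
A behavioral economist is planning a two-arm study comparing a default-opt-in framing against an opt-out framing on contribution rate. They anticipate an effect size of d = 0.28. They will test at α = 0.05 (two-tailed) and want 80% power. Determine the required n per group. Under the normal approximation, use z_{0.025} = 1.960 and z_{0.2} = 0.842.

For two independent groups with equal n: n = 2·((z_{α/2} + z_β) / d)².
z_{α/2} + z_β = 1.960 + 0.842 = 2.802.
n = 2 × (2.802 / 0.28)² = 2 × 10.007² = 2 × 100.14 = 200.3.
Round up to the next whole participant.

n = 201 per group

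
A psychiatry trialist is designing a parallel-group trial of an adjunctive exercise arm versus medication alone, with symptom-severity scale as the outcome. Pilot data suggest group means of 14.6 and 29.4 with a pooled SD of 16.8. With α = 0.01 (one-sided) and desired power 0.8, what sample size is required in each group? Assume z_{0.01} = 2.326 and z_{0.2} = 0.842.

Cohen's d = |M₁ − M₂| / SD_pooled = |14.6 − 29.4| / 16.8 = 14.8 / 16.8 = 0.881.
For two independent groups with equal n: n = 2·((z_{α} + z_β) / d)².
z_{α} + z_β = 2.326 + 0.842 = 3.168.
n = 2 × (3.168 / 0.881)² = 2 × 3.596² = 2 × 12.93 = 25.9.
Round up to the next whole participant.

n = 26 per group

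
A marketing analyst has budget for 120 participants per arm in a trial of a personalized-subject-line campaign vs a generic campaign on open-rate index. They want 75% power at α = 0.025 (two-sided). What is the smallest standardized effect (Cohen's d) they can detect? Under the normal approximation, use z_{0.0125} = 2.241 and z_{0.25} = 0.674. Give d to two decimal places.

d_min ≈ 0.38

For two independent groups of n = 120 each: d_min = (z_{α/2} + z_β)·√(2/n).
z-sum = 2.241 + 0.674 = 2.915.
d_min = 2.915 × √(2/120) = 2.915 × 0.1291 = 0.376.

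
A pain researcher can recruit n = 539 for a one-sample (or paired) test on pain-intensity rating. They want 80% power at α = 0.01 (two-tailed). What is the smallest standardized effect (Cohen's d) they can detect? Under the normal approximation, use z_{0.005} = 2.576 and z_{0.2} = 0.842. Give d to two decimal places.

d_min ≈ 0.15

For a single sample (or paired design) of n = 539: d_min = (z_{α/2} + z_β)/√n.
z-sum = 2.576 + 0.842 = 3.418.
d_min = 3.418 / √539 = 3.418 / 23.216 = 0.147.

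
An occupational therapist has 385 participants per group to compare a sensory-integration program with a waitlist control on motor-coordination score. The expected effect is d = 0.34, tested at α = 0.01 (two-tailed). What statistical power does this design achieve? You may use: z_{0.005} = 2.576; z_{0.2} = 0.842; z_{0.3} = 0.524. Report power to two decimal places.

For two equal groups, power = Φ(d·√(n/2) − z_{α/2}).
d·√(n/2) = 0.34 × √(385/2) = 0.34 × 13.874 = 4.717.
z_β = 4.717 − 2.576 = 2.141.
Power = Φ(2.141) = 0.984.

power ≈ 0.98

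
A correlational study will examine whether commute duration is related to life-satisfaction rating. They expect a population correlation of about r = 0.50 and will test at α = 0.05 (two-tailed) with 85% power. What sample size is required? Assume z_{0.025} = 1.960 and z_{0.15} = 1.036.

n = 33

Fisher's z: C = ½·ln((1+r)/(1−r)) = ½·ln(3.0000) = 0.5493.
n = ((z_{α/2} + z_β)/C)² + 3.
(1.960 + 1.036) / 0.5493 = 2.996 / 0.5493 = 5.454.
n = 5.454² + 3 = 29.75 + 3 = 32.7.
Round up.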